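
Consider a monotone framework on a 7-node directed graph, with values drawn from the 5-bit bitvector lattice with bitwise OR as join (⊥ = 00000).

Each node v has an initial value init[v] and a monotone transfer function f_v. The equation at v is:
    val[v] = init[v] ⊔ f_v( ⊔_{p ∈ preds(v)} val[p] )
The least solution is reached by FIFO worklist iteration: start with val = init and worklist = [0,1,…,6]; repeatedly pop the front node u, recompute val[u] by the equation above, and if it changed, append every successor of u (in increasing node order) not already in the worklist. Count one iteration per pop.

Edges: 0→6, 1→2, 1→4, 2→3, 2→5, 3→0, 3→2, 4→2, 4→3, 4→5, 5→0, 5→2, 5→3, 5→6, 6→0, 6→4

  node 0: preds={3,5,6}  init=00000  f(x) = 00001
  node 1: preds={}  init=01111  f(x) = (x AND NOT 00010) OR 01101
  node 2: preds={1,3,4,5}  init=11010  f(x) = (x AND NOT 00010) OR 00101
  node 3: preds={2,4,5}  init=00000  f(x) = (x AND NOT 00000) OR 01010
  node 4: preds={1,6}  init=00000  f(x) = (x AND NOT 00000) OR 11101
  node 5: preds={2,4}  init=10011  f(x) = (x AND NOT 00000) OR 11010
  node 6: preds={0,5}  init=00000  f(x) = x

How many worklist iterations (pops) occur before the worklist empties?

Worklist (11 pops):
  #1 pop 0: in=10011 → 00001 (was 00000); enqueue []
  #2 pop 1: in=00000 → 01111 (no change)
  #3 pop 2: in=11111 → 11111 (was 11010); enqueue []
  #4 pop 3: in=11111 → 11111 (was 00000); enqueue [0,2]
  #5 pop 4: in=01111 → 11111 (was 00000); enqueue [3]
  #6 pop 5: in=11111 → 11111 (was 10011); enqueue []
  #7 pop 6: in=11111 → 11111 (was 00000); enqueue [4]
  #8 pop 0: in=11111 → 00001 (no change)
  #9 pop 2: in=11111 → 11111 (no change)
  #10 pop 3: in=11111 → 11111 (no change)
  #11 pop 4: in=11111 → 11111 (no change)

Fixpoint:
  val[0] = 00001
  val[1] = 01111
  val[2] = 11111
  val[3] = 11111
  val[4] = 11111
  val[5] = 11111
  val[6] = 11111

11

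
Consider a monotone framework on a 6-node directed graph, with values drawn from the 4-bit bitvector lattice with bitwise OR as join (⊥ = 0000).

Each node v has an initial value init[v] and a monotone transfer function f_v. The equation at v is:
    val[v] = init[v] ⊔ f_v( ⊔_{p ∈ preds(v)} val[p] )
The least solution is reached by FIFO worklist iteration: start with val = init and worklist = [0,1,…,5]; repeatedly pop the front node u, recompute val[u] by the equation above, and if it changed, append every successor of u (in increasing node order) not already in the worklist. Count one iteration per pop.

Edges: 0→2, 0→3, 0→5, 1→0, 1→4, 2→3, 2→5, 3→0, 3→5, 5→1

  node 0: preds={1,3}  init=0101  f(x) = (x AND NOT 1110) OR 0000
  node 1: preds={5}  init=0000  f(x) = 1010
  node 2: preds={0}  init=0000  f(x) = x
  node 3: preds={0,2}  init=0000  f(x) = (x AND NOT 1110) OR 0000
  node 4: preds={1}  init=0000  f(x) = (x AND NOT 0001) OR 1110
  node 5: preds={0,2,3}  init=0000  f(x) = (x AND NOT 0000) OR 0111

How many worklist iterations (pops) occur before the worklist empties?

8

Worklist (8 pops):
  #1 pop 0: in=0000 → 0101 (no change)
  #2 pop 1: in=0000 → 1010 (was 0000); enqueue [0]
  #3 pop 2: in=0101 → 0101 (was 0000); enqueue []
  #4 pop 3: in=0101 → 0001 (was 0000); enqueue []
  #5 pop 4: in=1010 → 1110 (was 0000); enqueue []
  #6 pop 5: in=0101 → 0111 (was 0000); enqueue [1]
  #7 pop 0: in=1011 → 0101 (no change)
  #8 pop 1: in=0111 → 1010 (no change)

Fixpoint:
  val[0] = 0101
  val[1] = 1010
  val[2] = 0101
  val[3] = 0001
  val[4] = 1110
  val[5] = 0111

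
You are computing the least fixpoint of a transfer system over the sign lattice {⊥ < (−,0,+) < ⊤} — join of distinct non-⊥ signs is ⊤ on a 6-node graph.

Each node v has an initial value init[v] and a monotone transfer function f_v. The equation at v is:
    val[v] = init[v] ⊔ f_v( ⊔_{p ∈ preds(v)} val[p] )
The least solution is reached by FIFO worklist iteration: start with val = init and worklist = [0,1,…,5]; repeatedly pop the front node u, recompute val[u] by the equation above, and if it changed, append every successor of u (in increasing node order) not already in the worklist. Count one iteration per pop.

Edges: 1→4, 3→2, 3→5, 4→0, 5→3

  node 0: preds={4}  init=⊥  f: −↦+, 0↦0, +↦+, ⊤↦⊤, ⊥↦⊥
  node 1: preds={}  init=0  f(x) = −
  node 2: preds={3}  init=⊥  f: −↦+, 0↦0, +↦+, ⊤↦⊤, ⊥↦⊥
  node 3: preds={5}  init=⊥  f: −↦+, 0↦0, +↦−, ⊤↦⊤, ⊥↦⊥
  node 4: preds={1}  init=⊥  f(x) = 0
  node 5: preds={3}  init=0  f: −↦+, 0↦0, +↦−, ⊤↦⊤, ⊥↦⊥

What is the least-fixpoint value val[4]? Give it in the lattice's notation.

Trace (8 dequeues):
  [1] u=0 | in ⊥ | out ⊥ | ==
  [2] u=1 | in ⊥ | out ⊤ | prev 0 | push {}
  [3] u=2 | in ⊥ | out ⊥ | ==
  [4] u=3 | in 0 | out 0 | prev ⊥ | push {2}
  [5] u=4 | in ⊤ | out 0 | prev ⊥ | push {0}
  [6] u=5 | in 0 | out 0 | ==
  [7] u=2 | in 0 | out 0 | prev ⊥ | push {}
  [8] u=0 | in 0 | out 0 | prev ⊥ | push {}

Converged values:
  [0] 0
  [1] ⊤
  [2] 0
  [3] 0
  [4] 0
  [5] 0

0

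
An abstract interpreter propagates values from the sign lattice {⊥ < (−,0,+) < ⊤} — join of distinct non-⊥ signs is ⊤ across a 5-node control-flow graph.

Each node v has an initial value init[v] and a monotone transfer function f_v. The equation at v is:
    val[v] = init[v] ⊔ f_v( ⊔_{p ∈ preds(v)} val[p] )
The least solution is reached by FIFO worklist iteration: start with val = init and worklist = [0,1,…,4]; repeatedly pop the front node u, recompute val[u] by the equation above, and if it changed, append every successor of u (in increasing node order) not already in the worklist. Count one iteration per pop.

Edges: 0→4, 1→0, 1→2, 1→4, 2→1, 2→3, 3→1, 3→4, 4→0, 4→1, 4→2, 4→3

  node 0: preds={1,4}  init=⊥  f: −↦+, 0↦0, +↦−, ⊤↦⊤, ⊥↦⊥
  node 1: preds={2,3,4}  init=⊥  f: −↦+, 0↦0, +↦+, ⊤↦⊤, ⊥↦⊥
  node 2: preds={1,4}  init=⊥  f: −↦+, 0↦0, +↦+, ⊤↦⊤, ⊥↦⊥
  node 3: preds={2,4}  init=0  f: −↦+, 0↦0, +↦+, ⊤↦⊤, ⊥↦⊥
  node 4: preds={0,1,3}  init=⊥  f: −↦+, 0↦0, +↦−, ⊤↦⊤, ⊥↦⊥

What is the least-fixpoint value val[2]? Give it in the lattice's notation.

0

Worklist (10 pops):
  #1 pop 0: in=⊥ → ⊥ (no change)
  #2 pop 1: in=0 → 0 (was ⊥); enqueue [0]
  #3 pop 2: in=0 → 0 (was ⊥); enqueue [1]
  #4 pop 3: in=0 → 0 (no change)
  #5 pop 4: in=0 → 0 (was ⊥); enqueue [2,3]
  #6 pop 0: in=0 → 0 (was ⊥); enqueue [4]
  #7 pop 1: in=0 → 0 (no change)
  #8 pop 2: in=0 → 0 (no change)
  #9 pop 3: in=0 → 0 (no change)
  #10 pop 4: in=0 → 0 (no change)

Fixpoint:
  val[0] = 0
  val[1] = 0
  val[2] = 0
  val[3] = 0
  val[4] = 0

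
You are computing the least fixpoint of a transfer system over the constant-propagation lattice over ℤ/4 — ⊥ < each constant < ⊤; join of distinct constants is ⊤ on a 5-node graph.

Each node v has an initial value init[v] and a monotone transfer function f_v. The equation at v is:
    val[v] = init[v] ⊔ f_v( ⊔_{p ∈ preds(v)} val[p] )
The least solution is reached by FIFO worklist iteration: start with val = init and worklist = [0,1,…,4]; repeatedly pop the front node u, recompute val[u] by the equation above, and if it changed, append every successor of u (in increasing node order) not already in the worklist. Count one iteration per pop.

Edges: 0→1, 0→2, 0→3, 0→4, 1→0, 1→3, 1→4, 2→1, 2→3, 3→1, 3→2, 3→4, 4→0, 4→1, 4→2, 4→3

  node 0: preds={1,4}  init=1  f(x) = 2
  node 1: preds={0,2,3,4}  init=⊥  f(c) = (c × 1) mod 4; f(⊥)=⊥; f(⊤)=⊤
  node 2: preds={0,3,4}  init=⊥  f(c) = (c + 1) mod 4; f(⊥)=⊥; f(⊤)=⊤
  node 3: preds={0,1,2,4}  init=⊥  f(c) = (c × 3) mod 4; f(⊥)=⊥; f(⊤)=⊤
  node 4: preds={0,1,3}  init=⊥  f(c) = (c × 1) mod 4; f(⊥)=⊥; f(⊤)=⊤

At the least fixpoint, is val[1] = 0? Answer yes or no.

no

Trace (9 dequeues):
  [1] u=0 | in ⊥ | out ⊤ | prev 1 | push {}
  [2] u=1 | in ⊤ | out ⊤ | prev ⊥ | push {0}
  [3] u=2 | in ⊤ | out ⊤ | prev ⊥ | push {1}
  [4] u=3 | in ⊤ | out ⊤ | prev ⊥ | push {2}
  [5] u=4 | in ⊤ | out ⊤ | prev ⊥ | push {3}
  [6] u=0 | in ⊤ | out ⊤ | ==
  [7] u=1 | in ⊤ | out ⊤ | ==
  [8] u=2 | in ⊤ | out ⊤ | ==
  [9] u=3 | in ⊤ | out ⊤ | ==

Converged values:
  [0] ⊤
  [1] ⊤
  [2] ⊤
  [3] ⊤
  [4] ⊤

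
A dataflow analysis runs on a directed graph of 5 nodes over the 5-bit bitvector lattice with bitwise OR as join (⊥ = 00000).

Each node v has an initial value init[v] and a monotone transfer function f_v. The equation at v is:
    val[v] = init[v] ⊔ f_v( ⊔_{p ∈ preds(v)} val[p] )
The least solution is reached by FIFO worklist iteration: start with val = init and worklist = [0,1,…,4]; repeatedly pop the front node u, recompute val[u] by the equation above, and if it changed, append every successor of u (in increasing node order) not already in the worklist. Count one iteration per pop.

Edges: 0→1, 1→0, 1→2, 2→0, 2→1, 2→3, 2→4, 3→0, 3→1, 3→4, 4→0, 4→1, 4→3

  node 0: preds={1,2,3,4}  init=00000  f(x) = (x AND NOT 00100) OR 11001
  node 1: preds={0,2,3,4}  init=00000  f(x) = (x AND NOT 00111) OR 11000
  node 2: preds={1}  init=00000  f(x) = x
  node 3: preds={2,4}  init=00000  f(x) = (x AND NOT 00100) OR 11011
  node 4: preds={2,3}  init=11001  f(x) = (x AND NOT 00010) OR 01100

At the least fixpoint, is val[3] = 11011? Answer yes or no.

yes

Iteration log — 8 steps:
  step 1. node 0  ⊔preds=11001  new=11001  old=00000  +wl: 
  step 2. node 1  ⊔preds=11001  new=11000  old=00000  +wl: 0
  step 3. node 2  ⊔preds=11000  new=11000  old=00000  +wl: 1
  step 4. node 3  ⊔preds=11001  new=11011  old=00000  +wl: 
  step 5. node 4  ⊔preds=11011  new=11101  old=11001  +wl: 3
  step 6. node 0  ⊔preds=11111  new=11011  old=11001  +wl: 
  step 7. node 1  ⊔preds=11111  new=11000  stable
  step 8. node 3  ⊔preds=11101  new=11011  stable

Least fixpoint reached:
  node 0: 11011
  node 1: 11000
  node 2: 11000
  node 3: 11011
  node 4: 11101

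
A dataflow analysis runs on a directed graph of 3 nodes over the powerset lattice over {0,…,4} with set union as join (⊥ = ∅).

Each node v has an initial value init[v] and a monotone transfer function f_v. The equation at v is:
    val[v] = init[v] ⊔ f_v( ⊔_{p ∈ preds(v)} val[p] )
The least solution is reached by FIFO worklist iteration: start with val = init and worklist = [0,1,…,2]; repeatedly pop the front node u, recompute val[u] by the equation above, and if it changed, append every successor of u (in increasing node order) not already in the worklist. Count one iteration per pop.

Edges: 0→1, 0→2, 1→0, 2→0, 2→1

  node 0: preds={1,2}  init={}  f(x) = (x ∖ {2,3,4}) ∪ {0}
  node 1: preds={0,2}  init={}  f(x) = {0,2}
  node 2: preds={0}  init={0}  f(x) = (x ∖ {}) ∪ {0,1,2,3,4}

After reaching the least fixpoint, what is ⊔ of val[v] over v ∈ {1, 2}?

{0,1,2,3,4}

Trace (6 dequeues):
  [1] u=0 | in {0} | out {0} | prev {} | push {}
  [2] u=1 | in {0} | out {0,2} | prev {} | push {0}
  [3] u=2 | in {0} | out {0,1,2,3,4} | prev {0} | push {1}
  [4] u=0 | in {0,1,2,3,4} | out {0,1} | prev {0} | push {2}
  [5] u=1 | in {0,1,2,3,4} | out {0,2} | ==
  [6] u=2 | in {0,1} | out {0,1,2,3,4} | ==

Converged values:
  [0] {0,1}
  [1] {0,2}
  [2] {0,1,2,3,4}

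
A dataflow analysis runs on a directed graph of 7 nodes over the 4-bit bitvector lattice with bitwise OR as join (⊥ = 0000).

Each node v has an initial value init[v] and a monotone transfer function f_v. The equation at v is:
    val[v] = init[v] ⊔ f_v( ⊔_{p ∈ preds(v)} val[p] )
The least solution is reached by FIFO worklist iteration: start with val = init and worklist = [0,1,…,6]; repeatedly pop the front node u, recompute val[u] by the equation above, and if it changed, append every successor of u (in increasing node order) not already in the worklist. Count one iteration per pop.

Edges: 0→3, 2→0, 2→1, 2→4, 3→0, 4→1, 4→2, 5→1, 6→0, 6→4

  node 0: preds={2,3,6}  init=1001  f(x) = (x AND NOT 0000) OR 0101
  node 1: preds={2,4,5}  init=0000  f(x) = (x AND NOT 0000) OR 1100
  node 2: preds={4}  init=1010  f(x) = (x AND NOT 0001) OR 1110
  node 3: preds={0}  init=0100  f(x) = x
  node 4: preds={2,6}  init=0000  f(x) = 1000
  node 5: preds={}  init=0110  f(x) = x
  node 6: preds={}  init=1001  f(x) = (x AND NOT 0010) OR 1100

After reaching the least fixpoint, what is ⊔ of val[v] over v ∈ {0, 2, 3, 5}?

Iteration log — 11 steps:
  step 1. node 0  ⊔preds=1111  new=1111  old=1001  +wl: 
  step 2. node 1  ⊔preds=1110  new=1110  old=0000  +wl: 
  step 3. node 2  ⊔preds=0000  new=1110  old=1010  +wl: 0,1
  step 4. node 3  ⊔preds=1111  new=1111  old=0100  +wl: 
  step 5. node 4  ⊔preds=1111  new=1000  old=0000  +wl: 2
  step 6. node 5  ⊔preds=0000  new=0110  stable
  step 7. node 6  ⊔preds=0000  new=1101  old=1001  +wl: 4
  step 8. node 0  ⊔preds=1111  new=1111  stable
  step 9. node 1  ⊔preds=1110  new=1110  stable
  step 10. node 2  ⊔preds=1000  new=1110  stable
  step 11. node 4  ⊔preds=1111  new=1000  stable

Least fixpoint reached:
  node 0: 1111
  node 1: 1110
  node 2: 1110
  node 3: 1111
  node 4: 1000
  node 5: 0110
  node 6: 1101

1111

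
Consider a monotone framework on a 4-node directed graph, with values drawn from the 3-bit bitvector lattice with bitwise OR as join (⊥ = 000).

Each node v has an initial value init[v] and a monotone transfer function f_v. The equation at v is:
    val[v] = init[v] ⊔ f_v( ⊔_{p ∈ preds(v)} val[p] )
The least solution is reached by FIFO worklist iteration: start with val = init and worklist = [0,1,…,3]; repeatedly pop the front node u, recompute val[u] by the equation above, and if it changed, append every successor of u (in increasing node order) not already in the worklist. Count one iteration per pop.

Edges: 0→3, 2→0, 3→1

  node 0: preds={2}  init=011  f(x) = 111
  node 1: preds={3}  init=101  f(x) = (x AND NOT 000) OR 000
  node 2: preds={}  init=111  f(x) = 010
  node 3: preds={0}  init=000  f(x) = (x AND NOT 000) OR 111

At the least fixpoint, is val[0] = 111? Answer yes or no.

Trace (5 dequeues):
  [1] u=0 | in 111 | out 111 | prev 011 | push {}
  [2] u=1 | in 000 | out 101 | ==
  [3] u=2 | in 000 | out 111 | ==
  [4] u=3 | in 111 | out 111 | prev 000 | push {1}
  [5] u=1 | in 111 | out 111 | prev 101 | push {}

Converged values:
  [0] 111
  [1] 111
  [2] 111
  [3] 111

yes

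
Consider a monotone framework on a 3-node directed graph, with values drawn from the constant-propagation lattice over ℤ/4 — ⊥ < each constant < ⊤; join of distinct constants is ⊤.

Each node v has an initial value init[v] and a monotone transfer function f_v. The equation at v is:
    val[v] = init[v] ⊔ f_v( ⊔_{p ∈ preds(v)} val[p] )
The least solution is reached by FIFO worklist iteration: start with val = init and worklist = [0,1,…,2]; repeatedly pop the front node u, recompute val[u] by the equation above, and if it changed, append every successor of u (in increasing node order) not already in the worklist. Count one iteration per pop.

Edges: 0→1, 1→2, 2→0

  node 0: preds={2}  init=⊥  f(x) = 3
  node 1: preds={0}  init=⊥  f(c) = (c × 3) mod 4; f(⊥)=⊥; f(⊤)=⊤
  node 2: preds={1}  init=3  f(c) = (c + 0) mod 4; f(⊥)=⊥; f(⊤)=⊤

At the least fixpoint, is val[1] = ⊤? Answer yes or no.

no

Trace (4 dequeues):
  [1] u=0 | in 3 | out 3 | prev ⊥ | push {}
  [2] u=1 | in 3 | out 1 | prev ⊥ | push {}
  [3] u=2 | in 1 | out ⊤ | prev 3 | push {0}
  [4] u=0 | in ⊤ | out 3 | ==

Converged values:
  [0] 3
  [1] 1
  [2] ⊤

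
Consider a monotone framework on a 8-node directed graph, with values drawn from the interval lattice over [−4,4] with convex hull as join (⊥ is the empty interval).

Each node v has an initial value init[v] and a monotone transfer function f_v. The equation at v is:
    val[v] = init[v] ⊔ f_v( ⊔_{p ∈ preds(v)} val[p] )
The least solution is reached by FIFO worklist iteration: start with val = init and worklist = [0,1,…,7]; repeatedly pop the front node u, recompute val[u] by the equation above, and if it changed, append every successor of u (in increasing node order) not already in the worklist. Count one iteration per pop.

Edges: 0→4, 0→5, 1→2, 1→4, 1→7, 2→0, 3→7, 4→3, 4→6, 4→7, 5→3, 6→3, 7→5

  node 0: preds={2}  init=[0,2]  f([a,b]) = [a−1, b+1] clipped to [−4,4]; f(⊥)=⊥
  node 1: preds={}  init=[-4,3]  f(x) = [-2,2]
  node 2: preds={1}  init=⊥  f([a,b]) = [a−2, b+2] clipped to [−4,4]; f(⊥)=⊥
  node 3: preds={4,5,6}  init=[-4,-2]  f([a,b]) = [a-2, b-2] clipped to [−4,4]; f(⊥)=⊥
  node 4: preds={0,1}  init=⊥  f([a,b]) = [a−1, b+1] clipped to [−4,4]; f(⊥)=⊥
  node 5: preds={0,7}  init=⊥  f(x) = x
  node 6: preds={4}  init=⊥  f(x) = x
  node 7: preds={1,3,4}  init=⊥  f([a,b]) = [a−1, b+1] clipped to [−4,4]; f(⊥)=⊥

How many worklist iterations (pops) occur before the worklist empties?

14

Trace (14 dequeues):
  [1] u=0 | in ⊥ | out [0,2] | ==
  [2] u=1 | in ⊥ | out [-4,3] | ==
  [3] u=2 | in [-4,3] | out [-4,4] | prev ⊥ | push {0}
  [4] u=3 | in ⊥ | out [-4,-2] | ==
  [5] u=4 | in [-4,3] | out [-4,4] | prev ⊥ | push {3}
  [6] u=5 | in [0,2] | out [0,2] | prev ⊥ | push {}
  [7] u=6 | in [-4,4] | out [-4,4] | prev ⊥ | push {}
  [8] u=7 | in [-4,4] | out [-4,4] | prev ⊥ | push {5}
  [9] u=0 | in [-4,4] | out [-4,4] | prev [0,2] | push {4}
  [10] u=3 | in [-4,4] | out [-4,2] | prev [-4,-2] | push {7}
  [11] u=5 | in [-4,4] | out [-4,4] | prev [0,2] | push {3}
  [12] u=4 | in [-4,4] | out [-4,4] | ==
  [13] u=7 | in [-4,4] | out [-4,4] | ==
  [14] u=3 | in [-4,4] | out [-4,2] | ==

Converged values:
  [0] [-4,4]
  [1] [-4,3]
  [2] [-4,4]
  [3] [-4,2]
  [4] [-4,4]
  [5] [-4,4]
  [6] [-4,4]
  [7] [-4,4]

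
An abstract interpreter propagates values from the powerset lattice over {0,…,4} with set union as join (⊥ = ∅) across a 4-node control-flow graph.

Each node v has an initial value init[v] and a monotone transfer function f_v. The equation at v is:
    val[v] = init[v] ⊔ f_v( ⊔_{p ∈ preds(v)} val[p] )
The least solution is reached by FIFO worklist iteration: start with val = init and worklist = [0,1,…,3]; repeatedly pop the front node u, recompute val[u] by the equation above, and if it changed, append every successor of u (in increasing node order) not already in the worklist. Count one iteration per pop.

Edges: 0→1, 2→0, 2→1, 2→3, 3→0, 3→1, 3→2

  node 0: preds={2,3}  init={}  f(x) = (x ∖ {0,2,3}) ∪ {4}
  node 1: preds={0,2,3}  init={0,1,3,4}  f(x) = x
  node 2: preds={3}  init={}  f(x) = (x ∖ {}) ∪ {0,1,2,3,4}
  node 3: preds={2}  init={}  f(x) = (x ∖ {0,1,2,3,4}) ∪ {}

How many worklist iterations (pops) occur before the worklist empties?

6

Iteration log — 6 steps:
  step 1. node 0  ⊔preds={}  new={4}  old={}  +wl: 
  step 2. node 1  ⊔preds={4}  new={0,1,3,4}  stable
  step 3. node 2  ⊔preds={}  new={0,1,2,3,4}  old={}  +wl: 0,1
  step 4. node 3  ⊔preds={0,1,2,3,4}  new={}  stable
  step 5. node 0  ⊔preds={0,1,2,3,4}  new={1,4}  old={4}  +wl: 
  step 6. node 1  ⊔preds={0,1,2,3,4}  new={0,1,2,3,4}  old={0,1,3,4}  +wl: 

Least fixpoint reached:
  node 0: {1,4}
  node 1: {0,1,2,3,4}
  node 2: {0,1,2,3,4}
  node 3: {}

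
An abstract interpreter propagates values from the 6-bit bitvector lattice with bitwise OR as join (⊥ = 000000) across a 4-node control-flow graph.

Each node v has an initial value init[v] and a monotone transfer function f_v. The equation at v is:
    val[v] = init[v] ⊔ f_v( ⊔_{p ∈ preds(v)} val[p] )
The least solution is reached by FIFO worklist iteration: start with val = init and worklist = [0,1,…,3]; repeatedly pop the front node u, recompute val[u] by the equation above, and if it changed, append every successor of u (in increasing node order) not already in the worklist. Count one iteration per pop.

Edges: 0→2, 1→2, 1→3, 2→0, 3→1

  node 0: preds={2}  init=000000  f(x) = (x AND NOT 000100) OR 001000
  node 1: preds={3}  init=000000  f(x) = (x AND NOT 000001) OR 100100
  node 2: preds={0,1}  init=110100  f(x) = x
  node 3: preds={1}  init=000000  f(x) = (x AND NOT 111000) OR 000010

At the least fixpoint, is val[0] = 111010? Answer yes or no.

Iteration log — 10 steps:
  step 1. node 0  ⊔preds=110100  new=111000  old=000000  +wl: 
  step 2. node 1  ⊔preds=000000  new=100100  old=000000  +wl: 
  step 3. node 2  ⊔preds=111100  new=111100  old=110100  +wl: 0
  step 4. node 3  ⊔preds=100100  new=000110  old=000000  +wl: 1
  step 5. node 0  ⊔preds=111100  new=111000  stable
  step 6. node 1  ⊔preds=000110  new=100110  old=100100  +wl: 2,3
  step 7. node 2  ⊔preds=111110  new=111110  old=111100  +wl: 0
  step 8. node 3  ⊔preds=100110  new=000110  stable
  step 9. node 0  ⊔preds=111110  new=111010  old=111000  +wl: 2
  step 10. node 2  ⊔preds=111110  new=111110  stable

Least fixpoint reached:
  node 0: 111010
  node 1: 100110
  node 2: 111110
  node 3: 000110

yes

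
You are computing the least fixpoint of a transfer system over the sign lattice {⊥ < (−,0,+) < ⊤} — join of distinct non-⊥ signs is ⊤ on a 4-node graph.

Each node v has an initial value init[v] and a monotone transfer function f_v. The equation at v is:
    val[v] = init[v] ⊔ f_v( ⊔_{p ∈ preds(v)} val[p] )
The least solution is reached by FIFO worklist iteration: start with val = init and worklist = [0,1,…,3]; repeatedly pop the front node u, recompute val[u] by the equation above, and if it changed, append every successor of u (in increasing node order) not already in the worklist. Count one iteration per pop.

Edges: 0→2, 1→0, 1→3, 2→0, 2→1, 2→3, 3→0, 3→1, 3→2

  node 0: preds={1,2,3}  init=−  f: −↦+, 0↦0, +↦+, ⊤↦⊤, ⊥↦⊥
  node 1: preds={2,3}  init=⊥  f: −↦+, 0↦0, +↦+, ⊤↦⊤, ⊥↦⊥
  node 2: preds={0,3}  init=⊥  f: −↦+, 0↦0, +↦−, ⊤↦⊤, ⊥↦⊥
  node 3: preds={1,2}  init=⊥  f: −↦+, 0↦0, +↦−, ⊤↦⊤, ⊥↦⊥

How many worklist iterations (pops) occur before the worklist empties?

12

Trace (12 dequeues):
  [1] u=0 | in ⊥ | out − | ==
  [2] u=1 | in ⊥ | out ⊥ | ==
  [3] u=2 | in − | out + | prev ⊥ | push {0,1}
  [4] u=3 | in + | out − | prev ⊥ | push {2}
  [5] u=0 | in ⊤ | out ⊤ | prev − | push {}
  [6] u=1 | in ⊤ | out ⊤ | prev ⊥ | push {0,3}
  [7] u=2 | in ⊤ | out ⊤ | prev + | push {1}
  [8] u=0 | in ⊤ | out ⊤ | ==
  [9] u=3 | in ⊤ | out ⊤ | prev − | push {0,2}
  [10] u=1 | in ⊤ | out ⊤ | ==
  [11] u=0 | in ⊤ | out ⊤ | ==
  [12] u=2 | in ⊤ | out ⊤ | ==

Converged values:
  [0] ⊤
  [1] ⊤
  [2] ⊤
  [3] ⊤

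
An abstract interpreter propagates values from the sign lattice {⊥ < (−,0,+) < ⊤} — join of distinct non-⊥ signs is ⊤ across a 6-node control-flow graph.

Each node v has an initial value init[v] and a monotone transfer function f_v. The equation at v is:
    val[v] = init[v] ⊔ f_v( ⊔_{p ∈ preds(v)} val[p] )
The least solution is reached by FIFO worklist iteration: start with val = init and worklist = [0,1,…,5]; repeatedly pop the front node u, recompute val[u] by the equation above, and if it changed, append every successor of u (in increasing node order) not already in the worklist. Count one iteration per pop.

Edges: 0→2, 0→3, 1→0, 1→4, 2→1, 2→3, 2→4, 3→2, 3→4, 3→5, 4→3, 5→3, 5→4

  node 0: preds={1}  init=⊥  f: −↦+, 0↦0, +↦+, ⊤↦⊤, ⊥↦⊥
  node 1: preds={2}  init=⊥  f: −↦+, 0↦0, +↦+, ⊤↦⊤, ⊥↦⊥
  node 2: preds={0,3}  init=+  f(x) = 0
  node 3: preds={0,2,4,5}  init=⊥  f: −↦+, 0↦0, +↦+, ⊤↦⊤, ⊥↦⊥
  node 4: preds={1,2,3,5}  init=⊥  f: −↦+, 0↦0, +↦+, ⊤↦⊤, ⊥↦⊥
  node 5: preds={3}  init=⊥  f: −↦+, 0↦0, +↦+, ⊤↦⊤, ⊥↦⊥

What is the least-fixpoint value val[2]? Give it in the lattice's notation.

Trace (14 dequeues):
  [1] u=0 | in ⊥ | out ⊥ | ==
  [2] u=1 | in + | out + | prev ⊥ | push {0}
  [3] u=2 | in ⊥ | out ⊤ | prev + | push {1}
  [4] u=3 | in ⊤ | out ⊤ | prev ⊥ | push {2}
  [5] u=4 | in ⊤ | out ⊤ | prev ⊥ | push {3}
  [6] u=5 | in ⊤ | out ⊤ | prev ⊥ | push {4}
  [7] u=0 | in + | out + | prev ⊥ | push {}
  [8] u=1 | in ⊤ | out ⊤ | prev + | push {0}
  [9] u=2 | in ⊤ | out ⊤ | ==
  [10] u=3 | in ⊤ | out ⊤ | ==
  [11] u=4 | in ⊤ | out ⊤ | ==
  [12] u=0 | in ⊤ | out ⊤ | prev + | push {2,3}
  [13] u=2 | in ⊤ | out ⊤ | ==
  [14] u=3 | in ⊤ | out ⊤ | ==

Converged values:
  [0] ⊤
  [1] ⊤
  [2] ⊤
  [3] ⊤
  [4] ⊤
  [5] ⊤

⊤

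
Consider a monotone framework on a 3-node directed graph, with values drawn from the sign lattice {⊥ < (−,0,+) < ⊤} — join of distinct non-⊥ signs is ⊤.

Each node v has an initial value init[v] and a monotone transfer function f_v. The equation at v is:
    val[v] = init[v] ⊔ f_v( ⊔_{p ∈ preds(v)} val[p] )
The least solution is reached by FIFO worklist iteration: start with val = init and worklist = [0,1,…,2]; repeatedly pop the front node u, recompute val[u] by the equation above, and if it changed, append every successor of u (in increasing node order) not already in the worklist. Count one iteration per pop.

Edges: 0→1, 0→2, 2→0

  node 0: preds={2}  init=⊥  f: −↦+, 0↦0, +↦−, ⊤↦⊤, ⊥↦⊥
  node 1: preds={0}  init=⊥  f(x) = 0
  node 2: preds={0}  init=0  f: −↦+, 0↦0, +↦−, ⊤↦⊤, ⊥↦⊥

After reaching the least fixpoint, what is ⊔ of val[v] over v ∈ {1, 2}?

0

Iteration log — 3 steps:
  step 1. node 0  ⊔preds=0  new=0  old=⊥  +wl: 
  step 2. node 1  ⊔preds=0  new=0  old=⊥  +wl: 
  step 3. node 2  ⊔preds=0  new=0  stable

Least fixpoint reached:
  node 0: 0
  node 1: 0
  node 2: 0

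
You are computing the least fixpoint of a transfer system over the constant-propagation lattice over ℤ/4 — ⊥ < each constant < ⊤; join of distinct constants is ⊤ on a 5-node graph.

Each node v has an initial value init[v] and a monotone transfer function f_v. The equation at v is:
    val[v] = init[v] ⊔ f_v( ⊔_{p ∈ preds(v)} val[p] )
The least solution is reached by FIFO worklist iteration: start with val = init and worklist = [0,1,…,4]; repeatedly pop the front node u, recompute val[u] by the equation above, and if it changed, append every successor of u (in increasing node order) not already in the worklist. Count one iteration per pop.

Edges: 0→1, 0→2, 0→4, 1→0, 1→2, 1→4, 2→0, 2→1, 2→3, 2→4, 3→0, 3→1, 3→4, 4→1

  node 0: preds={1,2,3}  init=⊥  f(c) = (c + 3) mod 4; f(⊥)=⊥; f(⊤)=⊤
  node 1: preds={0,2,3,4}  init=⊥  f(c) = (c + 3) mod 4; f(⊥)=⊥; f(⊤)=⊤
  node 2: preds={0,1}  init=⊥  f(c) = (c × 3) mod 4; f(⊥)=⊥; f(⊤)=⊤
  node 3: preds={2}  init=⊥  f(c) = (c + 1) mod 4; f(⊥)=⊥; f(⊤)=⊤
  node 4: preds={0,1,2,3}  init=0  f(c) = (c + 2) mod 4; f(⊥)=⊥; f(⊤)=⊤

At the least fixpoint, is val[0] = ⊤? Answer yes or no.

yes

Iteration log — 15 steps:
  step 1. node 0  ⊔preds=⊥  new=⊥  stable
  step 2. node 1  ⊔preds=0  new=3  old=⊥  +wl: 0
  step 3. node 2  ⊔preds=3  new=1  old=⊥  +wl: 1
  step 4. node 3  ⊔preds=1  new=2  old=⊥  +wl: 
  step 5. node 4  ⊔preds=⊤  new=⊤  old=0  +wl: 
  step 6. node 0  ⊔preds=⊤  new=⊤  old=⊥  +wl: 2,4
  step 7. node 1  ⊔preds=⊤  new=⊤  old=3  +wl: 0
  step 8. node 2  ⊔preds=⊤  new=⊤  old=1  +wl: 1,3
  step 9. node 4  ⊔preds=⊤  new=⊤  stable
  step 10. node 0  ⊔preds=⊤  new=⊤  stable
  step 11. node 1  ⊔preds=⊤  new=⊤  stable
  step 12. node 3  ⊔preds=⊤  new=⊤  old=2  +wl: 0,1,4
  step 13. node 0  ⊔preds=⊤  new=⊤  stable
  step 14. node 1  ⊔preds=⊤  new=⊤  stable
  step 15. node 4  ⊔preds=⊤  new=⊤  stable

Least fixpoint reached:
  node 0: ⊤
  node 1: ⊤
  node 2: ⊤
  node 3: ⊤
  node 4: ⊤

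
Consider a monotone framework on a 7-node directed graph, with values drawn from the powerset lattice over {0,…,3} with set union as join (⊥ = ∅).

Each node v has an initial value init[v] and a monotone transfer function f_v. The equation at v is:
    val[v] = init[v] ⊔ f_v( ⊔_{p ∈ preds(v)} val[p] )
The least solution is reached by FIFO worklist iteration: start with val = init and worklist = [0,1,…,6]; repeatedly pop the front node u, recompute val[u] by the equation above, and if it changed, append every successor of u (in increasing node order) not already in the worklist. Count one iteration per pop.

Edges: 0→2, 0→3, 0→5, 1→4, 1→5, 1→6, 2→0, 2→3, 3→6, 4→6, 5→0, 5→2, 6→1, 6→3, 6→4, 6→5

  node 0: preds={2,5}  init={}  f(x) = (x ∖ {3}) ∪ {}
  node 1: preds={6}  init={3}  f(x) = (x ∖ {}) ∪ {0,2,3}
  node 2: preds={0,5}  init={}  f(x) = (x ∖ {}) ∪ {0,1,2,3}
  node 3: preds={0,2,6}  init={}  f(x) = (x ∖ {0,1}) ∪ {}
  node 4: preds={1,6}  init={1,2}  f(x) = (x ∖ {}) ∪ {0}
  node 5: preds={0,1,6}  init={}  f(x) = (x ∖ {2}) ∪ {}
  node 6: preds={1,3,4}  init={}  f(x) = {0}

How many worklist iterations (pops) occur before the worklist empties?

15

Worklist (15 pops):
  #1 pop 0: in={} → {} (no change)
  #2 pop 1: in={} → {0,2,3} (was {3}); enqueue []
  #3 pop 2: in={} → {0,1,2,3} (was {}); enqueue [0]
  #4 pop 3: in={0,1,2,3} → {2,3} (was {}); enqueue []
  #5 pop 4: in={0,2,3} → {0,1,2,3} (was {1,2}); enqueue []
  #6 pop 5: in={0,2,3} → {0,3} (was {}); enqueue [2]
  #7 pop 6: in={0,1,2,3} → {0} (was {}); enqueue [1,3,4,5]
  #8 pop 0: in={0,1,2,3} → {0,1,2} (was {}); enqueue []
  #9 pop 2: in={0,1,2,3} → {0,1,2,3} (no change)
  #10 pop 1: in={0} → {0,2,3} (no change)
  #11 pop 3: in={0,1,2,3} → {2,3} (no change)
  #12 pop 4: in={0,2,3} → {0,1,2,3} (no change)
  #13 pop 5: in={0,1,2,3} → {0,1,3} (was {0,3}); enqueue [0,2]
  #14 pop 0: in={0,1,2,3} → {0,1,2} (no change)
  #15 pop 2: in={0,1,2,3} → {0,1,2,3} (no change)

Fixpoint:
  val[0] = {0,1,2}
  val[1] = {0,2,3}
  val[2] = {0,1,2,3}
  val[3] = {2,3}
  val[4] = {0,1,2,3}
  val[5] = {0,1,3}
  val[6] = {0}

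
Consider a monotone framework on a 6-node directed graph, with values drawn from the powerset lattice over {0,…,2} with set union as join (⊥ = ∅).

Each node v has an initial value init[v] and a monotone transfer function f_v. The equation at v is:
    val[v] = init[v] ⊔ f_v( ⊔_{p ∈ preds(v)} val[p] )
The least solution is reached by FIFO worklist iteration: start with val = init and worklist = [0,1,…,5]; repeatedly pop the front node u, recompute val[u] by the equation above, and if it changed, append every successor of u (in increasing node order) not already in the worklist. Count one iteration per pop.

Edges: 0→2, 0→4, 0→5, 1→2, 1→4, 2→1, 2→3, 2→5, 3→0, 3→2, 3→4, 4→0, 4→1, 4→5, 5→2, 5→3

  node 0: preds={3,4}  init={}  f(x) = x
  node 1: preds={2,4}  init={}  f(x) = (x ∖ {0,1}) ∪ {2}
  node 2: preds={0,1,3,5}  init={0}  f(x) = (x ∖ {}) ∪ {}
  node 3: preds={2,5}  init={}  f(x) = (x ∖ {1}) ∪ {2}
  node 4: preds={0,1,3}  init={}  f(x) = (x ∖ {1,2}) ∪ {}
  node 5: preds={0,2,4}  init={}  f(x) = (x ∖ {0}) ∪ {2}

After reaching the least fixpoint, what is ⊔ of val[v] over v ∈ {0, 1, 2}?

Iteration log — 12 steps:
  step 1. node 0  ⊔preds={}  new={}  stable
  step 2. node 1  ⊔preds={0}  new={2}  old={}  +wl: 
  step 3. node 2  ⊔preds={2}  new={0,2}  old={0}  +wl: 1
  step 4. node 3  ⊔preds={0,2}  new={0,2}  old={}  +wl: 0,2
  step 5. node 4  ⊔preds={0,2}  new={0}  old={}  +wl: 
  step 6. node 5  ⊔preds={0,2}  new={2}  old={}  +wl: 3
  step 7. node 1  ⊔preds={0,2}  new={2}  stable
  step 8. node 0  ⊔preds={0,2}  new={0,2}  old={}  +wl: 4,5
  step 9. node 2  ⊔preds={0,2}  new={0,2}  stable
  step 10. node 3  ⊔preds={0,2}  new={0,2}  stable
  step 11. node 4  ⊔preds={0,2}  new={0}  stable
  step 12. node 5  ⊔preds={0,2}  new={2}  stable

Least fixpoint reached:
  node 0: {0,2}
  node 1: {2}
  node 2: {0,2}
  node 3: {0,2}
  node 4: {0}
  node 5: {2}

{0,2}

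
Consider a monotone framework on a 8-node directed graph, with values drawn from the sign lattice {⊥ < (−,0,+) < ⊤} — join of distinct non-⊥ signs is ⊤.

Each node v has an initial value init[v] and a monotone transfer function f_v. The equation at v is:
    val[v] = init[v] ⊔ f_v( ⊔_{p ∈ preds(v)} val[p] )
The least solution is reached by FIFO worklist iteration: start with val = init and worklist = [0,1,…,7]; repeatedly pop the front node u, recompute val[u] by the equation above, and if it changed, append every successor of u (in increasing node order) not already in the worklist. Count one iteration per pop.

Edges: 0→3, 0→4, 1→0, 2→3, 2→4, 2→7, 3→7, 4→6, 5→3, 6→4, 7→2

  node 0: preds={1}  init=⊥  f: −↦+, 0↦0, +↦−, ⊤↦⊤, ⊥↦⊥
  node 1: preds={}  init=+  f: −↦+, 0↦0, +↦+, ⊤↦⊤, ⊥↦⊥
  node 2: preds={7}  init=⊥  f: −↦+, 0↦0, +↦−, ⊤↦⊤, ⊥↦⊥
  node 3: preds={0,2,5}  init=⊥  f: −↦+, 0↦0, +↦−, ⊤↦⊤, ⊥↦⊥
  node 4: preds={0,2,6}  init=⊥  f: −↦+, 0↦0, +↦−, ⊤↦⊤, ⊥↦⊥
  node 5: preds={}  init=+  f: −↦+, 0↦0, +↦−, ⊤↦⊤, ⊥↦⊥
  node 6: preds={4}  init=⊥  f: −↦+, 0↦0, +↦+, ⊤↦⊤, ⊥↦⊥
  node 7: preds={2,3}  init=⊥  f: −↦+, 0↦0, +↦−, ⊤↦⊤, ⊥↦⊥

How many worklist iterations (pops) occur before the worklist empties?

14

Iteration log — 14 steps:
  step 1. node 0  ⊔preds=+  new=−  old=⊥  +wl: 
  step 2. node 1  ⊔preds=⊥  new=+  stable
  step 3. node 2  ⊔preds=⊥  new=⊥  stable
  step 4. node 3  ⊔preds=⊤  new=⊤  old=⊥  +wl: 
  step 5. node 4  ⊔preds=−  new=+  old=⊥  +wl: 
  step 6. node 5  ⊔preds=⊥  new=+  stable
  step 7. node 6  ⊔preds=+  new=+  old=⊥  +wl: 4
  step 8. node 7  ⊔preds=⊤  new=⊤  old=⊥  +wl: 2
  step 9. node 4  ⊔preds=⊤  new=⊤  old=+  +wl: 6
  step 10. node 2  ⊔preds=⊤  new=⊤  old=⊥  +wl: 3,4,7
  step 11. node 6  ⊔preds=⊤  new=⊤  old=+  +wl: 
  step 12. node 3  ⊔preds=⊤  new=⊤  stable
  step 13. node 4  ⊔preds=⊤  new=⊤  stable
  step 14. node 7  ⊔preds=⊤  new=⊤  stable

Least fixpoint reached:
  node 0: −
  node 1: +
  node 2: ⊤
  node 3: ⊤
  node 4: ⊤
  node 5: +
  node 6: ⊤
  node 7: ⊤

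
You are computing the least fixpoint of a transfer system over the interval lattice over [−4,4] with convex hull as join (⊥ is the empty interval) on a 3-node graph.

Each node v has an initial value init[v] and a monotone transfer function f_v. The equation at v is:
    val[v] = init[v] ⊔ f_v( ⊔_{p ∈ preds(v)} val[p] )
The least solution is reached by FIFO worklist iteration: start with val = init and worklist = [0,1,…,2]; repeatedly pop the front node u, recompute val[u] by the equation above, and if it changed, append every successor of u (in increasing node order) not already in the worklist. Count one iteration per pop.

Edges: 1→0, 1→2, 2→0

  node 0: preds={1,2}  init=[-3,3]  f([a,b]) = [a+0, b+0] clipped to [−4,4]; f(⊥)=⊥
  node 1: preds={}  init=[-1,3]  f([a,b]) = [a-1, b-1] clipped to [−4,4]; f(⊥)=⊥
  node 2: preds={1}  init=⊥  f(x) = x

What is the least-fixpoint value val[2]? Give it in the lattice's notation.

[-1,3]

Iteration log — 4 steps:
  step 1. node 0  ⊔preds=[-1,3]  new=[-3,3]  stable
  step 2. node 1  ⊔preds=⊥  new=[-1,3]  stable
  step 3. node 2  ⊔preds=[-1,3]  new=[-1,3]  old=⊥  +wl: 0
  step 4. node 0  ⊔preds=[-1,3]  new=[-3,3]  stable

Least fixpoint reached:
  node 0: [-3,3]
  node 1: [-1,3]
  node 2: [-1,3]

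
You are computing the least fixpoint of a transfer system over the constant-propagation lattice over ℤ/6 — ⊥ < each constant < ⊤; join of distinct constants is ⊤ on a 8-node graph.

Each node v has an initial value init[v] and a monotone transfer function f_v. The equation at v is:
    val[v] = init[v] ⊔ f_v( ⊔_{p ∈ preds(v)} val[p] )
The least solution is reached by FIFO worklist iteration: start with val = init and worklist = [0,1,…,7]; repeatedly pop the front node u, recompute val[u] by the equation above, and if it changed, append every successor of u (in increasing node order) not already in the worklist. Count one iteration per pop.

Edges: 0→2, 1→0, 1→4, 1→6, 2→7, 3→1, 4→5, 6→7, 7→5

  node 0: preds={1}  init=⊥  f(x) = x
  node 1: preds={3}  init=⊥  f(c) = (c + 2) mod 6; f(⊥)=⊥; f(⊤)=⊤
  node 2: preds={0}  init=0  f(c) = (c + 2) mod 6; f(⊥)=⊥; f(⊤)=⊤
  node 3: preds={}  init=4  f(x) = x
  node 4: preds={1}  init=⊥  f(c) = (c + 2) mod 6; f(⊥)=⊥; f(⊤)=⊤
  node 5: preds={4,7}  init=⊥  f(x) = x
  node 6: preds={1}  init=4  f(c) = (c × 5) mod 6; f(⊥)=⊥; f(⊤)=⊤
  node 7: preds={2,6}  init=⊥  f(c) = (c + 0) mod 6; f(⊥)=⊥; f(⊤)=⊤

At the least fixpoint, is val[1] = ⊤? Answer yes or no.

no

Worklist (12 pops):
  #1 pop 0: in=⊥ → ⊥ (no change)
  #2 pop 1: in=4 → 0 (was ⊥); enqueue [0]
  #3 pop 2: in=⊥ → 0 (no change)
  #4 pop 3: in=⊥ → 4 (no change)
  #5 pop 4: in=0 → 2 (was ⊥); enqueue []
  #6 pop 5: in=2 → 2 (was ⊥); enqueue []
  #7 pop 6: in=0 → ⊤ (was 4); enqueue []
  #8 pop 7: in=⊤ → ⊤ (was ⊥); enqueue [5]
  #9 pop 0: in=0 → 0 (was ⊥); enqueue [2]
  #10 pop 5: in=⊤ → ⊤ (was 2); enqueue []
  #11 pop 2: in=0 → ⊤ (was 0); enqueue [7]
  #12 pop 7: in=⊤ → ⊤ (no change)

Fixpoint:
  val[0] = 0
  val[1] = 0
  val[2] = ⊤
  val[3] = 4
  val[4] = 2
  val[5] = ⊤
  val[6] = ⊤
  val[7] = ⊤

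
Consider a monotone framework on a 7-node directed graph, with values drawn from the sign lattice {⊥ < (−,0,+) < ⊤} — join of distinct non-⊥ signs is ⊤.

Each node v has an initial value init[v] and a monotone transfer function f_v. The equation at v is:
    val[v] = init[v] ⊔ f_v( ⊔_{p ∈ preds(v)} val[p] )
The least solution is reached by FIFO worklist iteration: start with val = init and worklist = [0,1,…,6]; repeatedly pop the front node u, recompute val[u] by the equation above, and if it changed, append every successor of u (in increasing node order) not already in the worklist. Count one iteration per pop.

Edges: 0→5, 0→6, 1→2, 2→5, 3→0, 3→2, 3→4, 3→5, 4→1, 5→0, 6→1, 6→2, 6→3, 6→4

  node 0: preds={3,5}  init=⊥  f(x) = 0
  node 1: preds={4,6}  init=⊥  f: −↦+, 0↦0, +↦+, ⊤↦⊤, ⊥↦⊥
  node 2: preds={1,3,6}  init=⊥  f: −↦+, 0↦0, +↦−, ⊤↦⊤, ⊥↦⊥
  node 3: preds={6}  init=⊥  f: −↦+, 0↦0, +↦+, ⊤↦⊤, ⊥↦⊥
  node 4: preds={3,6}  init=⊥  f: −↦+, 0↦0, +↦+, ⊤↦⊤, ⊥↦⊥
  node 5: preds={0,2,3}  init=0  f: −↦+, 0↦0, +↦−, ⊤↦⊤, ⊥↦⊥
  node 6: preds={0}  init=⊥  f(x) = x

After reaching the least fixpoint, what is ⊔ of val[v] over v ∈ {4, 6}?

0

Worklist (15 pops):
  #1 pop 0: in=0 → 0 (was ⊥); enqueue []
  #2 pop 1: in=⊥ → ⊥ (no change)
  #3 pop 2: in=⊥ → ⊥ (no change)
  #4 pop 3: in=⊥ → ⊥ (no change)
  #5 pop 4: in=⊥ → ⊥ (no change)
  #6 pop 5: in=0 → 0 (no change)
  #7 pop 6: in=0 → 0 (was ⊥); enqueue [1,2,3,4]
  #8 pop 1: in=0 → 0 (was ⊥); enqueue []
  #9 pop 2: in=0 → 0 (was ⊥); enqueue [5]
  #10 pop 3: in=0 → 0 (was ⊥); enqueue [0,2]
  #11 pop 4: in=0 → 0 (was ⊥); enqueue [1]
  #12 pop 5: in=0 → 0 (no change)
  #13 pop 0: in=0 → 0 (no change)
  #14 pop 2: in=0 → 0 (no change)
  #15 pop 1: in=0 → 0 (no change)

Fixpoint:
  val[0] = 0
  val[1] = 0
  val[2] = 0
  val[3] = 0
  val[4] = 0
  val[5] = 0
  val[6] = 0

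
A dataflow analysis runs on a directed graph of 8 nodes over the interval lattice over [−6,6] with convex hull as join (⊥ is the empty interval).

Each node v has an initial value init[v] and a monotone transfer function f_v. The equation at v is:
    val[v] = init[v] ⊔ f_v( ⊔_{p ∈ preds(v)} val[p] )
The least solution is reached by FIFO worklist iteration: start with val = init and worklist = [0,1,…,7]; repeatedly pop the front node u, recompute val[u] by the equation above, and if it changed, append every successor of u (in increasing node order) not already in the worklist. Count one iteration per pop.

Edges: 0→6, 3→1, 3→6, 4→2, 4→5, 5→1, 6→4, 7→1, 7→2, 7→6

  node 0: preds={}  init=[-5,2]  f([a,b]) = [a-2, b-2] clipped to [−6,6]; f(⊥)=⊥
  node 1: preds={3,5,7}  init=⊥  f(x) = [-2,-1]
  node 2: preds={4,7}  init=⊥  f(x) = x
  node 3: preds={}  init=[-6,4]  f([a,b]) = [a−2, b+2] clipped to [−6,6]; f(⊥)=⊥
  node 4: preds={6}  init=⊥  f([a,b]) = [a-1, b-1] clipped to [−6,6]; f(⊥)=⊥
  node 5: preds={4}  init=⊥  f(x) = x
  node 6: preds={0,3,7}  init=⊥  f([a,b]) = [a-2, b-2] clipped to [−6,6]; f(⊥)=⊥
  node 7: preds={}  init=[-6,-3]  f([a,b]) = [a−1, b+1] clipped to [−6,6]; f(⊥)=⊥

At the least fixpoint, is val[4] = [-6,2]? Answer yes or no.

Iteration log — 12 steps:
  step 1. node 0  ⊔preds=⊥  new=[-5,2]  stable
  step 2. node 1  ⊔preds=[-6,4]  new=[-2,-1]  old=⊥  +wl: 
  step 3. node 2  ⊔preds=[-6,-3]  new=[-6,-3]  old=⊥  +wl: 
  step 4. node 3  ⊔preds=⊥  new=[-6,4]  stable
  step 5. node 4  ⊔preds=⊥  new=⊥  stable
  step 6. node 5  ⊔preds=⊥  new=⊥  stable
  step 7. node 6  ⊔preds=[-6,4]  new=[-6,2]  old=⊥  +wl: 4
  step 8. node 7  ⊔preds=⊥  new=[-6,-3]  stable
  step 9. node 4  ⊔preds=[-6,2]  new=[-6,1]  old=⊥  +wl: 2,5
  step 10. node 2  ⊔preds=[-6,1]  new=[-6,1]  old=[-6,-3]  +wl: 
  step 11. node 5  ⊔preds=[-6,1]  new=[-6,1]  old=⊥  +wl: 1
  step 12. node 1  ⊔preds=[-6,4]  new=[-2,-1]  stable

Least fixpoint reached:
  node 0: [-5,2]
  node 1: [-2,-1]
  node 2: [-6,1]
  node 3: [-6,4]
  node 4: [-6,1]
  node 5: [-6,1]
  node 6: [-6,2]
  node 7: [-6,-3]

no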